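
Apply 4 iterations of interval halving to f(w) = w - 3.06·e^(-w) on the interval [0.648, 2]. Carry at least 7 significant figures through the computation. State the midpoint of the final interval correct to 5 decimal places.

1.02825

f(0.648000) = -0.952658, f(2.000000) = 1.585874 (opposite signs)
step 1: m = 1.324000, f(m) = 0.509829 > 0 → root in [0.648000, 1.324000]
step 2: m = 0.986000, f(m) = -0.155582 < 0 → root in [0.986000, 1.324000]
step 3: m = 1.155000, f(m) = 0.190924 > 0 → root in [0.986000, 1.155000]
step 4: m = 1.070500, f(m) = 0.021419 > 0 → root in [0.986000, 1.070500]
Midpoint of [0.986000, 1.070500] = 1.028250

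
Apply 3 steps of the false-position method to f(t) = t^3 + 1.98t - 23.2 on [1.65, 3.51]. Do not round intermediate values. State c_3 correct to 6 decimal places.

f(1.650000) = -15.440875, f(3.510000) = 26.993351
step 1: c = 2.326813, f(c) = -5.995412 < 0 → new bracket [2.326813, 3.510000]
step 2: c = 2.541846, f(c) = -1.744316 < 0 → new bracket [2.541846, 3.510000]
step 3: c = 2.600611, f(c) = -0.462388 < 0 → new bracket [2.600611, 3.510000]

2.600611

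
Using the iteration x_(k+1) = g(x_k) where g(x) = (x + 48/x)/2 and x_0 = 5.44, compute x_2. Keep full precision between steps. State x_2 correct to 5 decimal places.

x_1 = g(5.440000) = 7.131765
x_2 = g(7.131765) = 6.931108

6.93111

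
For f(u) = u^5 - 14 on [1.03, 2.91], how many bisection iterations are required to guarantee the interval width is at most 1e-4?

Initial width b − a = 2.91 − 1.03 = 1.880000.
After n steps the width is (b−a)/2^n; need (b−a)/2^n ≤ 1e-4.
So n ≥ log₂(1.880000/1e-4) = log₂(18800.0000) ≈ 14.1984.
Hence n = 15.

15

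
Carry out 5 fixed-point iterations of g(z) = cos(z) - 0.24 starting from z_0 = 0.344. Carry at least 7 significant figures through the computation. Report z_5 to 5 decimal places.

z_1 = g(0.344000) = 0.701413
z_2 = g(0.701413) = 0.523931
z_3 = g(0.523931) = 0.625859
z_4 = g(0.625859) = 0.570460
z_5 = g(0.570460) = 0.601653

0.60165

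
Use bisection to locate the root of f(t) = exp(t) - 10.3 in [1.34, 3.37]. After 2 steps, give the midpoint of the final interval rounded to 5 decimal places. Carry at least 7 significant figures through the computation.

2.10125

f(1.340000) = -6.480956, f(3.370000) = 18.778527 (opposite signs)
step 1: m = 2.355000, f(m) = 0.238129 > 0 → root in [1.340000, 2.355000]
step 2: m = 1.847500, f(m) = -3.956060 < 0 → root in [1.847500, 2.355000]
Midpoint of [1.847500, 2.355000] = 2.101250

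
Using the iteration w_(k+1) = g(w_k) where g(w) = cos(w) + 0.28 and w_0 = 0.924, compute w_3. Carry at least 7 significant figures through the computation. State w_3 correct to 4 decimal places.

0.8897

w_1 = g(0.924000) = 0.882633
w_2 = g(0.882633) = 0.915120
w_3 = g(0.915120) = 0.889696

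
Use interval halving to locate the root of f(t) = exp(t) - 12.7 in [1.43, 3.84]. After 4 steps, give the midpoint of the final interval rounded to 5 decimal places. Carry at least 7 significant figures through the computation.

2.55969

f(1.430000) = -8.521301, f(3.840000) = 33.825474 (opposite signs)
step 1: m = 2.635000, f(m) = 1.243312 > 0 → root in [1.430000, 2.635000]
step 2: m = 2.032500, f(m) = -5.066855 < 0 → root in [2.032500, 2.635000]
step 3: m = 2.333750, f(m) = -2.383444 < 0 → root in [2.333750, 2.635000]
step 4: m = 2.484375, f(m) = -0.706378 < 0 → root in [2.484375, 2.635000]
Midpoint of [2.484375, 2.635000] = 2.559687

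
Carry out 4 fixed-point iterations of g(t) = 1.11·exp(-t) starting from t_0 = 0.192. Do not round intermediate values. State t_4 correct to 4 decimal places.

t_1 = g(0.192000) = 0.916091
t_2 = g(0.916091) = 0.444089
t_3 = g(0.444089) = 0.711963
t_4 = g(0.711963) = 0.544655

0.5447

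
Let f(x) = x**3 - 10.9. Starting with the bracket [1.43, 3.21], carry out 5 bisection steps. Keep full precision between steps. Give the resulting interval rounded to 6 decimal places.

f(1.430000) = -7.975793, f(3.210000) = 22.176161 (opposite signs)
step 1: m = 2.320000, f(m) = 1.587168 > 0 → root in [1.430000, 2.320000]
step 2: m = 1.875000, f(m) = -4.308203 < 0 → root in [1.875000, 2.320000]
step 3: m = 2.097500, f(m) = -1.672036 < 0 → root in [2.097500, 2.320000]
step 4: m = 2.208750, f(m) = -0.124444 < 0 → root in [2.208750, 2.320000]
step 5: m = 2.264375, f(m) = 0.710343 > 0 → root in [2.208750, 2.264375]

[2.208750, 2.264375]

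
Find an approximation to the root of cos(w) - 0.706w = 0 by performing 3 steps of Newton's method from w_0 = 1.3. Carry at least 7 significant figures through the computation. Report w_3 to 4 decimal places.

Newton update: w ← w − f(w)/f'(w).
f'(w) = -sin(w) - 0.706
w_0 = 1.300000: f = -0.650301, f' = -1.669558 → w_1 = 1.300000 - (-0.650301)/(-1.669558) = 0.910495
w_1 = 0.910495: f = -0.029455, f' = -1.495807 → w_2 = 0.910495 - (-0.029455)/(-1.495807) = 0.890804
w_2 = 0.890804: f = -0.000120, f' = -1.483577 → w_3 = 0.890804 - (-0.000120)/(-1.483577) = 0.890723

0.8907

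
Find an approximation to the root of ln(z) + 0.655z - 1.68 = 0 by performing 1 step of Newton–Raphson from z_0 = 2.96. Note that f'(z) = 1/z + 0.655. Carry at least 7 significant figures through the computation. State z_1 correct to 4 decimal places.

1.6063

z_0 = 2.960000: f = 1.343989, f' = 0.992838 → z_1 = 2.960000 - (1.343989)/(0.992838) = 1.606315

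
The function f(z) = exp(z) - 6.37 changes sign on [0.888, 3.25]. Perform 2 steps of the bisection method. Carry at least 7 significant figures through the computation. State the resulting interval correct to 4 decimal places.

[1.4785, 2.0690]

f(0.888000) = -3.939736, f(3.250000) = 19.420340 (opposite signs)
step 1: m = 2.069000, f(m) = 1.546902 > 0 → root in [0.888000, 2.069000]
step 2: m = 1.478500, f(m) = -1.983639 < 0 → root in [1.478500, 2.069000]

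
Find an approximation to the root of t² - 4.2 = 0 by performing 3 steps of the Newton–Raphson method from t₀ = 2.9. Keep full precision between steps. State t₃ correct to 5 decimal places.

2.04939

Newton update: t ← t − f(t)/f'(t).
f'(t) = 2t
t_0 = 2.900000: f = 4.210000, f' = 5.800000 → t_1 = 2.900000 - (4.210000)/(5.800000) = 2.174138
t_1 = 2.174138: f = 0.526876, f' = 4.348276 → t_2 = 2.174138 - (0.526876)/(4.348276) = 2.052969
t_2 = 2.052969: f = 0.014682, f' = 4.105938 → t_3 = 2.052969 - (0.014682)/(4.105938) = 2.049393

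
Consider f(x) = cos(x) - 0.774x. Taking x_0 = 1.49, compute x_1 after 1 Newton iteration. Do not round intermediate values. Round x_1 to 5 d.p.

Newton update: x ← x − f(x)/f'(x).
f'(x) = -sin(x) - 0.774
x_0 = 1.490000: f = -1.072552, f' = -1.770738 → x_1 = 1.490000 - (-1.072552)/(-1.770738) = 0.884291

0.88429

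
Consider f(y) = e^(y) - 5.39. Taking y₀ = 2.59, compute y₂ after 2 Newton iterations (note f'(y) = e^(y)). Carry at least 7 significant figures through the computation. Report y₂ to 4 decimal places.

y_0 = 2.590000: f = 7.939772, f' = 13.329772 → y_1 = 2.590000 - (7.939772)/(13.329772) = 1.994358
y_1 = 1.994358: f = 1.957485, f' = 7.347485 → y_2 = 1.994358 - (1.957485)/(7.347485) = 1.727942

1.7279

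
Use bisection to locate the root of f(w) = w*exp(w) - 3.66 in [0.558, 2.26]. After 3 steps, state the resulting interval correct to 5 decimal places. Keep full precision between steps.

f(0.558000) = -2.685077, f(2.260000) = 17.997782 (opposite signs)
step 1: m = 1.409000, f(m) = 2.105433 > 0 → root in [0.558000, 1.409000]
step 2: m = 0.983500, f(m) = -1.030319 < 0 → root in [0.983500, 1.409000]
step 3: m = 1.196250, f(m) = 0.296824 > 0 → root in [0.983500, 1.196250]

[0.98350, 1.19625]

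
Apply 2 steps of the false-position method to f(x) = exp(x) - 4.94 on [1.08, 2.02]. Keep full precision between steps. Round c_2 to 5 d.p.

1.57560

False-position update: c = (a·f(b) − b·f(a))/(f(b) − f(a)); replace the endpoint whose sign matches f(c).
f(1.080000) = -1.995320, f(2.020000) = 2.598325
step 1: c = 1.488303, f(c) = -0.510426 < 0 → new bracket [1.488303, 2.020000]
step 2: c = 1.575603, f(c) = -0.106346 < 0 → new bracket [1.575603, 2.020000]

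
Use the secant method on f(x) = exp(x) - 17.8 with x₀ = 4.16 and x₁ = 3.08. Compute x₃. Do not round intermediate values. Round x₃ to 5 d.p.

f(x_0) = 46.271523, f(x_1) = 3.958402
x_2 = 3.080000 - (3.958402)·(3.080000 - 4.160000)/(3.958402 - (46.271523)) = 2.978966; f(x_2) = 1.867465
x_3 = 2.978966 - (1.867465)·(2.978966 - 3.080000)/(1.867465 - (3.958402)) = 2.888730; f(x_3) = 0.170467

2.88873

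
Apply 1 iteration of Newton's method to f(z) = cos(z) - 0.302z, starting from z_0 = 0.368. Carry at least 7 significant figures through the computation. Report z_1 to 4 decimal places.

Newton update: z ← z − f(z)/f'(z).
f'(z) = -sin(z) - 0.302
z_0 = 0.368000: f = 0.821913, f' = -0.661750 → z_1 = 0.368000 - (0.821913)/(-0.661750) = 1.610029

1.6100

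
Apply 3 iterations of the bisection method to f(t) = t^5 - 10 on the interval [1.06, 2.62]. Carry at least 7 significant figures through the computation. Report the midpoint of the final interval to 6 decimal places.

1.547500

f(1.060000) = -8.661774, f(2.620000) = 113.454367 (opposite signs)
step 1: m = 1.840000, f(m) = 11.090609 > 0 → root in [1.060000, 1.840000]
step 2: m = 1.450000, f(m) = -3.590266 < 0 → root in [1.450000, 1.840000]
step 3: m = 1.645000, f(m) = 2.045630 > 0 → root in [1.450000, 1.645000]
Midpoint of [1.450000, 1.645000] = 1.547500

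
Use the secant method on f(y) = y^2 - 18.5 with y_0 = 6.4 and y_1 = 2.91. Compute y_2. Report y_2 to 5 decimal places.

3.98754

f(y_0) = 22.460000, f(y_1) = -10.031900
y_2 = 2.910000 - (-10.031900)·(2.910000 - 6.400000)/(-10.031900 - (22.460000)) = 3.987540; f(y_2) = -2.599523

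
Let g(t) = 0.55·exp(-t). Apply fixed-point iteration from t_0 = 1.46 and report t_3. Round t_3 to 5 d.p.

t_1 = g(1.460000) = 0.127730
t_2 = g(0.127730) = 0.484050
t_3 = g(0.484050) = 0.338955

0.33896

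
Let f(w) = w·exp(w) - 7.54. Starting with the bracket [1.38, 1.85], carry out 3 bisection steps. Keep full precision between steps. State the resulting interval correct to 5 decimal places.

[1.55625, 1.61500]

f(1.380000) = -2.054636, f(1.850000) = 4.225666 (opposite signs)
step 1: m = 1.615000, f(m) = 0.580039 > 0 → root in [1.380000, 1.615000]
step 2: m = 1.497500, f(m) = -0.845428 < 0 → root in [1.497500, 1.615000]
step 3: m = 1.556250, f(m) = -0.161805 < 0 → root in [1.556250, 1.615000]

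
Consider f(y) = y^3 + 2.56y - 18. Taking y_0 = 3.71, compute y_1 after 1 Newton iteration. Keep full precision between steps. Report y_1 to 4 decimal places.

Newton update: y ← y − f(y)/f'(y).
f'(y) = 3y^2 + 2.56
y_0 = 3.710000: f = 42.562411, f' = 43.852300 → y_1 = 3.710000 - (42.562411)/(43.852300) = 2.739414

2.7394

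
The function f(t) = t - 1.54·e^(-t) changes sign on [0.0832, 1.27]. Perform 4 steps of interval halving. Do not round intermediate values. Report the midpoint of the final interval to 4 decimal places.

0.7137

f(0.083200) = -1.333857, f(1.270000) = 0.837519 (opposite signs)
step 1: m = 0.676600, f(m) = -0.106247 < 0 → root in [0.676600, 1.270000]
step 2: m = 0.973300, f(m) = 0.391435 > 0 → root in [0.676600, 0.973300]
step 3: m = 0.824950, f(m) = 0.150034 > 0 → root in [0.676600, 0.824950]
step 4: m = 0.750775, f(m) = 0.023894 > 0 → root in [0.676600, 0.750775]
Midpoint of [0.676600, 0.750775] = 0.713688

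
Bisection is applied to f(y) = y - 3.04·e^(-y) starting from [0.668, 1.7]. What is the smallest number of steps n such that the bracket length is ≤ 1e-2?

7

Initial width b − a = 1.7 − 0.668 = 1.032000.
After n steps the width is (b−a)/2^n; need (b−a)/2^n ≤ 1e-2.
So n ≥ log₂(1.032000/1e-2) = log₂(103.2000) ≈ 6.6893.
Hence n = 7.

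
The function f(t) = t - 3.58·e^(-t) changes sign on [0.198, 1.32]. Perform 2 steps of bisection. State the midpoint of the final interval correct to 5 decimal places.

f(0.198000) = -2.738924, f(1.320000) = 0.363656 (opposite signs)
step 1: m = 0.759000, f(m) = -0.916921 < 0 → root in [0.759000, 1.320000]
step 2: m = 1.039500, f(m) = -0.226501 < 0 → root in [1.039500, 1.320000]
Midpoint of [1.039500, 1.320000] = 1.179750

1.17975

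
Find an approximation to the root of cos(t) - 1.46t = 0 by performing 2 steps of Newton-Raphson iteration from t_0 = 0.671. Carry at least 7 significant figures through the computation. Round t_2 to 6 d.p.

0.574847

f'(t) = -sin(t) - 1.46
t_0 = 0.671000: f = -0.196460, f' = -2.081769 → t_1 = 0.671000 - (-0.196460)/(-2.081769) = 0.576628
t_1 = 0.576628: f = -0.003572, f' = -2.005201 → t_2 = 0.576628 - (-0.003572)/(-2.005201) = 0.574847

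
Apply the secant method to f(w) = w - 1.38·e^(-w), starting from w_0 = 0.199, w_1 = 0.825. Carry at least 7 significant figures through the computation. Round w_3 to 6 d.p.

Secant update: w_(k+1) = w_k − f(w_k)·(w_k − w_(k-1))/(f(w_k) − f(w_(k-1))).
f(w_0) = -0.931979, f(w_1) = 0.220236
w_2 = 0.825000 - (0.220236)·(0.825000 - 0.199000)/(0.220236 - (-0.931979)) = 0.705346; f(w_2) = 0.023711
w_3 = 0.705346 - (0.023711)·(0.705346 - 0.825000)/(0.023711 - (0.220236)) = 0.690909; f(w_3) = -0.000637

0.690909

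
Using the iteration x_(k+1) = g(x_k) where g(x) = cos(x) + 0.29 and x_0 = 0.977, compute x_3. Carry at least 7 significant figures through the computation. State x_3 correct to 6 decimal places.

0.871398

x_1 = g(0.977000) = 0.849512
x_2 = g(0.849512) = 0.950350
x_3 = g(0.950350) = 0.871398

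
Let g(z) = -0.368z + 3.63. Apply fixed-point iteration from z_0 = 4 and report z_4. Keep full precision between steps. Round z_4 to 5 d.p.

z_1 = g(4.000000) = 2.158000
z_2 = g(2.158000) = 2.835856
z_3 = g(2.835856) = 2.586405
z_4 = g(2.586405) = 2.678203

2.67820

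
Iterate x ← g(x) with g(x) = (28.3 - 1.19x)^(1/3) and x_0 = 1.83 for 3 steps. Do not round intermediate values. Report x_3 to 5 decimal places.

x_1 = g(1.830000) = 2.967134
x_2 = g(2.967134) = 2.914988
x_3 = g(2.914988) = 2.917420

2.91742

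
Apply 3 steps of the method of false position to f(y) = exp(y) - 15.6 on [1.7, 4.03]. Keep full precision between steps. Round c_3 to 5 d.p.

False-position update: c = (a·f(b) − b·f(a))/(f(b) − f(a)); replace the endpoint whose sign matches f(c).
f(1.700000) = -10.126053, f(4.030000) = 40.660911
step 1: c = 2.164562, f(c) = -6.889213 < 0 → new bracket [2.164562, 4.030000]
step 2: c = 2.434833, f(c) = -4.186091 < 0 → new bracket [2.434833, 4.030000]
step 3: c = 2.583728, f(c) = -2.353569 < 0 → new bracket [2.583728, 4.030000]

2.58373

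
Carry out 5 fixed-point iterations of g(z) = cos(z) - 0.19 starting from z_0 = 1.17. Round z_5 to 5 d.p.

0.58702

z_1 = g(1.170000) = 0.200152
z_2 = g(0.200152) = 0.790036
z_3 = g(0.790036) = 0.513819
z_4 = g(0.513819) = 0.680874
z_5 = g(0.680874) = 0.587023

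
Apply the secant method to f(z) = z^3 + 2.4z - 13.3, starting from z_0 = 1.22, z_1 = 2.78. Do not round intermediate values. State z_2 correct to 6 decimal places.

f(z_0) = -8.556152, f(z_1) = 14.856952
z_2 = 2.780000 - (14.856952)·(2.780000 - 1.220000)/(14.856952 - (-8.556152)) = 1.790091; f(z_2) = -3.267569

1.790091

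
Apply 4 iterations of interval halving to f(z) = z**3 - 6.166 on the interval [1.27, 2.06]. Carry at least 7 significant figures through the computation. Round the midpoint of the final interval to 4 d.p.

f(1.270000) = -4.117617, f(2.060000) = 2.575816 (opposite signs)
step 1: m = 1.665000, f(m) = -1.550245 < 0 → root in [1.665000, 2.060000]
step 2: m = 1.862500, f(m) = 0.294838 > 0 → root in [1.665000, 1.862500]
step 3: m = 1.763750, f(m) = -0.679302 < 0 → root in [1.763750, 1.862500]
step 4: m = 1.813125, f(m) = -0.205493 < 0 → root in [1.813125, 1.862500]
Midpoint of [1.813125, 1.862500] = 1.837813

1.8378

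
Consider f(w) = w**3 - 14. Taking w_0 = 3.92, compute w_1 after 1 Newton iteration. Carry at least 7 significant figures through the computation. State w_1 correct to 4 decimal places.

f'(w) = 3w**2
w_0 = 3.920000: f = 46.236288, f' = 46.099200 → w_1 = 3.920000 - (46.236288)/(46.099200) = 2.917026

2.9170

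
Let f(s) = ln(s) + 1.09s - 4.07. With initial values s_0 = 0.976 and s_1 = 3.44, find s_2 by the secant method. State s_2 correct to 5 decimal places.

2.86853

f(s_0) = -3.030453, f(s_1) = 0.915071
s_2 = 3.440000 - (0.915071)·(3.440000 - 0.976000)/(0.915071 - (-3.030453)) = 2.868533; f(s_2) = 0.110502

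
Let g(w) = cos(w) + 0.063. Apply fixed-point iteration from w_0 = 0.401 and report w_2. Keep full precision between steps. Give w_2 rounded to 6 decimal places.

0.616970

w_1 = g(0.401000) = 0.983671
w_2 = g(0.983671) = 0.616970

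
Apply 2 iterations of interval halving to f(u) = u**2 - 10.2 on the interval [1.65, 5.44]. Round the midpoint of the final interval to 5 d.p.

f(1.650000) = -7.477500, f(5.440000) = 19.393600 (opposite signs)
step 1: m = 3.545000, f(m) = 2.367025 > 0 → root in [1.650000, 3.545000]
step 2: m = 2.597500, f(m) = -3.452994 < 0 → root in [2.597500, 3.545000]
Midpoint of [2.597500, 3.545000] = 3.071250

3.07125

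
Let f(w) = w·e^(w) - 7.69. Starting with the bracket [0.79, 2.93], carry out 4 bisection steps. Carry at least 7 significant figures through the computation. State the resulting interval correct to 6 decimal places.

f(0.790000) = -5.949317, f(2.930000) = 47.181957 (opposite signs)
step 1: m = 1.860000, f(m) = 4.258150 > 0 → root in [0.790000, 1.860000]
step 2: m = 1.325000, f(m) = -2.705104 < 0 → root in [1.325000, 1.860000]
step 3: m = 1.592500, f(m) = 0.138768 > 0 → root in [1.325000, 1.592500]
step 4: m = 1.458750, f(m) = -1.416528 < 0 → root in [1.458750, 1.592500]

[1.458750, 1.592500]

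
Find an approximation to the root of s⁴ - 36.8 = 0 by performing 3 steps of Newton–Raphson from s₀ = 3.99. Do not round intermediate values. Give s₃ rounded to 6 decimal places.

2.482044

f'(s) = 4s³
s_0 = 3.990000: f = 216.649584, f' = 254.084796 → s_1 = 3.990000 - (216.649584)/(254.084796) = 3.137334
s_1 = 3.137334: f = 60.081927, f' = 123.521361 → s_2 = 3.137334 - (60.081927)/(123.521361) = 2.650924
s_2 = 2.650924: f = 12.584348, f' = 74.516421 → s_3 = 2.650924 - (12.584348)/(74.516421) = 2.482044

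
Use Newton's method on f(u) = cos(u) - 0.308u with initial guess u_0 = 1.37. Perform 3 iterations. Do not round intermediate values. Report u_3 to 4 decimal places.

1.1942

f'(u) = -sin(u) - 0.308
u_0 = 1.370000: f = -0.222510, f' = -1.287908 → u_1 = 1.370000 - (-0.222510)/(-1.287908) = 1.197231
u_1 = 1.197231: f = -0.003810, f' = -1.239032 → u_2 = 1.197231 - (-0.003810)/(-1.239032) = 1.194156
u_2 = 1.194156: f = -0.000002, f' = -1.237906 → u_3 = 1.194156 - (-0.000002)/(-1.237906) = 1.194155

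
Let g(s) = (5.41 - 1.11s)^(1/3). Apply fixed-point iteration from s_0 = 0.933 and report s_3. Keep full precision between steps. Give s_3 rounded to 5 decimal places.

s_1 = g(0.933000) = 1.635455
s_2 = g(1.635455) = 1.531859
s_3 = g(1.531859) = 1.548022

1.54802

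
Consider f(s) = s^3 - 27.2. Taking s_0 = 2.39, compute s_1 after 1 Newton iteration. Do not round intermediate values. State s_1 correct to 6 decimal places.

3.180607

f'(s) = 3s^2
s_0 = 2.390000: f = -13.548081, f' = 17.136300 → s_1 = 2.390000 - (-13.548081)/(17.136300) = 3.180607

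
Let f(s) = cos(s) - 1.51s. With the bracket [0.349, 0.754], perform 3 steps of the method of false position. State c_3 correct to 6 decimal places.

f(0.349000) = 0.412725, f(0.754000) = -0.409584
step 1: c = 0.552274, f(c) = 0.017401 > 0 → new bracket [0.552274, 0.754000]
step 2: c = 0.560495, f(c) = 0.000646 > 0 → new bracket [0.560495, 0.754000]
step 3: c = 0.560799, f(c) = 0.000024 > 0 → new bracket [0.560799, 0.754000]

0.560799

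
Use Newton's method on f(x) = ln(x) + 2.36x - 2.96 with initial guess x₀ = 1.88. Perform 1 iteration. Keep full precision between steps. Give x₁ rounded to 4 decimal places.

Newton update: x ← x − f(x)/f'(x).
f'(x) = 1/x + 2.36
x_0 = 1.880000: f = 2.108072, f' = 2.891915 → x_1 = 1.880000 - (2.108072)/(2.891915) = 1.151046

1.1510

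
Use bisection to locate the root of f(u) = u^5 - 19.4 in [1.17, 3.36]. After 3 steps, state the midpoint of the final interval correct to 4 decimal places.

f(1.170000) = -17.207552, f(3.360000) = 408.849029 (opposite signs)
step 1: m = 2.265000, f(m) = 40.213007 > 0 → root in [1.170000, 2.265000]
step 2: m = 1.717500, f(m) = -4.455420 < 0 → root in [1.717500, 2.265000]
step 3: m = 1.991250, f(m) = 11.906098 > 0 → root in [1.717500, 1.991250]
Midpoint of [1.717500, 1.991250] = 1.854375

1.8544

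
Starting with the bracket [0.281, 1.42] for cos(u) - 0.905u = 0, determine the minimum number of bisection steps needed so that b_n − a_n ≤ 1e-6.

Initial width b − a = 1.42 − 0.281 = 1.139000.
After n steps the width is (b−a)/2^n; need (b−a)/2^n ≤ 1e-6.
So n ≥ log₂(1.139000/1e-6) = log₂(1139000.0000) ≈ 20.1193.
Hence n = 21.

21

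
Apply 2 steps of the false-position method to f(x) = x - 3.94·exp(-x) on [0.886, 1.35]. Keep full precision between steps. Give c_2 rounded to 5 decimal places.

f(0.886000) = -0.738469, f(1.350000) = 0.328593
step 1: c = 1.207115, f(c) = 0.028823 > 0 → new bracket [0.886000, 1.207115]
step 2: c = 1.195052, f(c) = 0.002461 > 0 → new bracket [0.886000, 1.195052]

1.19505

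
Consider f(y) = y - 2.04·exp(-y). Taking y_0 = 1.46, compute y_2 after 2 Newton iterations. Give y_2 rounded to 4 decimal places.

Newton update: y ← y − f(y)/f'(y).
f'(y) = 1 + 2.04·exp(-y)
y_0 = 1.460000: f = 0.986238, f' = 1.473762 → y_1 = 1.460000 - (0.986238)/(1.473762) = 0.790802
y_1 = 0.790802: f = -0.134298, f' = 1.925101 → y_2 = 0.790802 - (-0.134298)/(1.925101) = 0.860564

0.8606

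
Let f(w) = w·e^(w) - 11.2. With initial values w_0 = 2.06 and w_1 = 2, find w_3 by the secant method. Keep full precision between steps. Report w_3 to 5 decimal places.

f(w_0) = 4.962698, f(w_1) = 3.578112
w_2 = 2.000000 - (3.578112)·(2.000000 - 2.060000)/(3.578112 - (4.962698)) = 1.844945; f(w_2) = 0.474356
w_3 = 1.844945 - (0.474356)·(1.844945 - 2.000000)/(0.474356 - (3.578112)) = 1.821248; f(w_3) = 0.054515

1.82125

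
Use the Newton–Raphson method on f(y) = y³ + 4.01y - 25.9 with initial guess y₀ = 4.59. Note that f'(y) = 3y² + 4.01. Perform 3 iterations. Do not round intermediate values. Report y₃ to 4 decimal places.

y_0 = 4.590000: f = 89.208479, f' = 67.214300 → y_1 = 4.590000 - (89.208479)/(67.214300) = 3.262775
y_1 = 3.262775: f = 21.918265, f' = 35.947108 → y_2 = 3.262775 - (21.918265)/(35.947108) = 2.653039
y_2 = 2.653039: f = 3.412403, f' = 25.125844 → y_3 = 2.653039 - (3.412403)/(25.125844) = 2.517226

2.5172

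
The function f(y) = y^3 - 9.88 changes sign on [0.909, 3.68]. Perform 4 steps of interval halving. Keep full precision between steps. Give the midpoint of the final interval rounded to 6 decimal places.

f(0.909000) = -9.128911, f(3.680000) = 39.956032 (opposite signs)
step 1: m = 2.294500, f(m) = 2.199924 > 0 → root in [0.909000, 2.294500]
step 2: m = 1.601750, f(m) = -5.770545 < 0 → root in [1.601750, 2.294500]
step 3: m = 1.948125, f(m) = -2.486494 < 0 → root in [1.948125, 2.294500]
step 4: m = 2.121313, f(m) = -0.334164 < 0 → root in [2.121313, 2.294500]
Midpoint of [2.121313, 2.294500] = 2.207906

2.207906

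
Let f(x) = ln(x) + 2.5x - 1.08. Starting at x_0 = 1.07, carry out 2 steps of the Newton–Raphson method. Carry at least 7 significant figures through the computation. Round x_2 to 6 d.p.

0.621523

Newton update: x ← x − f(x)/f'(x).
f'(x) = 1/x + 2.5
x_0 = 1.070000: f = 1.662659, f' = 3.434579 → x_1 = 1.070000 - (1.662659)/(3.434579) = 0.585906
x_1 = 0.585906: f = -0.149830, f' = 4.206758 → x_2 = 0.585906 - (-0.149830)/(4.206758) = 0.621523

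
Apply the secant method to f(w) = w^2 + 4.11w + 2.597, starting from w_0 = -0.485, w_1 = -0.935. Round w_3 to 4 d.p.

f(w_0) = 0.838875, f(w_1) = -0.371625
w_2 = -0.935000 - (-0.371625)·(-0.935000 - -0.485000)/(-0.371625 - (0.838875)) = -0.796849; f(w_2) = -0.043082
w_3 = -0.796849 - (-0.043082)·(-0.796849 - -0.935000)/(-0.043082 - (-0.371625)) = -0.778734; f(w_3) = 0.002831

-0.7787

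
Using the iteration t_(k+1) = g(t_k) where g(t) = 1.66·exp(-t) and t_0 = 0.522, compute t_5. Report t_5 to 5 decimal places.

0.84130

t_1 = g(0.522000) = 0.984932
t_2 = g(0.984932) = 0.619951
t_3 = g(0.619951) = 0.893031
t_4 = g(0.893031) = 0.679625
t_5 = g(0.679625) = 0.841299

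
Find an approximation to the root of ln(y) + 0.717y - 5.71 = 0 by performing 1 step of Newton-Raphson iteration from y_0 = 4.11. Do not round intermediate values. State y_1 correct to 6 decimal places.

5.515492

f'(y) = 1/y + 0.717
y_0 = 4.110000: f = -1.349707, f' = 0.960309 → y_1 = 4.110000 - (-1.349707)/(0.960309) = 5.515492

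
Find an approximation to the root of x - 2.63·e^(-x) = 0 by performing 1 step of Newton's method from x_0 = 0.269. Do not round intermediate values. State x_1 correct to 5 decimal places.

0.84736

f'(x) = 1 + 2.63·e^(-x)
x_0 = 0.269000: f = -1.740697, f' = 3.009697 → x_1 = 0.269000 - (-1.740697)/(3.009697) = 0.847363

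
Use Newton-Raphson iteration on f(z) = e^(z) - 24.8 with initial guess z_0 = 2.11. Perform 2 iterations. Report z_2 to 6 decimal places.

3.520897

f'(z) = e^(z)
z_0 = 2.110000: f = -16.551759, f' = 8.248241 → z_1 = 2.110000 - (-16.551759)/(8.248241) = 4.116702
z_1 = 4.116702: f = 36.556528, f' = 61.356528 → z_2 = 4.116702 - (36.556528)/(61.356528) = 3.520897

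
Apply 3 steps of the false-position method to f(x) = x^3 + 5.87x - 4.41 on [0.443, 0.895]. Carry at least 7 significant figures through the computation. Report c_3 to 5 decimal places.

f(0.443000) = -1.722652, f(0.895000) = 1.560567
step 1: c = 0.680157, f(c) = -0.102828 < 0 → new bracket [0.680157, 0.895000]
step 2: c = 0.693438, f(c) = -0.006073 < 0 → new bracket [0.693438, 0.895000]
step 3: c = 0.694220, f(c) = -0.000358 < 0 → new bracket [0.694220, 0.895000]

0.69422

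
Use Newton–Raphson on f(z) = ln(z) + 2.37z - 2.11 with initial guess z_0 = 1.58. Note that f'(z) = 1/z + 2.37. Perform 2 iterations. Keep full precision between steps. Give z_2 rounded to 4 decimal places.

z_0 = 1.580000: f = 2.092025, f' = 3.002911 → z_1 = 1.580000 - (2.092025)/(3.002911) = 0.883334
z_1 = 0.883334: f = -0.140549, f' = 3.502074 → z_2 = 0.883334 - (-0.140549)/(3.502074) = 0.923467

0.9235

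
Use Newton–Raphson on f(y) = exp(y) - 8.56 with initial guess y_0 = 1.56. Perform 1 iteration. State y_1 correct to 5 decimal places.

Newton update: y ← y − f(y)/f'(y).
f'(y) = exp(y)
y_0 = 1.560000: f = -3.801179, f' = 4.758821 → y_1 = 1.560000 - (-3.801179)/(4.758821) = 2.358765

2.35876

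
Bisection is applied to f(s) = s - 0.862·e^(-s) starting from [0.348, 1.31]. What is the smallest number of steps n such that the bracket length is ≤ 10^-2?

7

Initial width b − a = 1.31 − 0.348 = 0.962000.
After n steps the width is (b−a)/2^n; need (b−a)/2^n ≤ 10^-2.
So n ≥ log₂(0.962000/10^-2) = log₂(96.2000) ≈ 6.5880.
Hence n = 7.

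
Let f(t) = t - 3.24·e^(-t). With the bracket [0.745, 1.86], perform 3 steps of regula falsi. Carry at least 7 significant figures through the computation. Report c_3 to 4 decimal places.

1.0902

f(0.745000) = -0.793139, f(1.860000) = 1.355621
step 1: c = 1.156563, f(c) = 0.137371 > 0 → new bracket [0.745000, 1.156563]
step 2: c = 1.095804, f(c) = 0.012767 > 0 → new bracket [0.745000, 1.095804]
step 3: c = 1.090247, f(c) = 0.001174 > 0 → new bracket [0.745000, 1.090247]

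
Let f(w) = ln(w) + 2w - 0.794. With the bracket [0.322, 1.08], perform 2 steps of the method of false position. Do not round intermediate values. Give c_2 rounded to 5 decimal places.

0.63573

False-position update: c = (a·f(b) − b·f(a))/(f(b) − f(a)); replace the endpoint whose sign matches f(c).
f(0.322000) = -1.283204, f(1.080000) = 1.442961
step 1: c = 0.678790, f(c) = 0.176137 > 0 → new bracket [0.322000, 0.678790]
step 2: c = 0.635727, f(c) = 0.024468 > 0 → new bracket [0.322000, 0.635727]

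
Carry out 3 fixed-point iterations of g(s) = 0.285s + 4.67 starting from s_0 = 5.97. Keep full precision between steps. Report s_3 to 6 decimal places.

6.518471

s_1 = g(5.970000) = 6.371450
s_2 = g(6.371450) = 6.485863
s_3 = g(6.485863) = 6.518471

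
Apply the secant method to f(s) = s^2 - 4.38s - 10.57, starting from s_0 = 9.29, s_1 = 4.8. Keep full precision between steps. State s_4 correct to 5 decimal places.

6.10469

f(s_0) = 35.043900, f(s_1) = -8.554000
s_2 = 4.800000 - (-8.554000)·(4.800000 - 9.290000)/(-8.554000 - (35.043900)) = 5.680947; f(s_2) = -3.179386
s_3 = 5.680947 - (-3.179386)·(5.680947 - 4.800000)/(-3.179386 - (-8.554000)) = 6.202077; f(s_3) = 0.730664
s_4 = 6.202077 - (0.730664)·(6.202077 - 5.680947)/(0.730664 - (-3.179386)) = 6.104695; f(s_4) = -0.041266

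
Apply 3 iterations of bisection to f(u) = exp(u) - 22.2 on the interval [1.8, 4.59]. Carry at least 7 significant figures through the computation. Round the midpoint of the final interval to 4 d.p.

3.0206

f(1.800000) = -16.150353, f(4.590000) = 76.294430 (opposite signs)
step 1: m = 3.195000, f(m) = 2.210174 > 0 → root in [1.800000, 3.195000]
step 2: m = 2.497500, f(m) = -10.047924 < 0 → root in [2.497500, 3.195000]
step 3: m = 2.846250, f(m) = -4.976926 < 0 → root in [2.846250, 3.195000]
Midpoint of [2.846250, 3.195000] = 3.020625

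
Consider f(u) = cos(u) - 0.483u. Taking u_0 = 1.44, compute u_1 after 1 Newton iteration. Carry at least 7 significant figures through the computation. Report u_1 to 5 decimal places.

1.05674

f'(u) = -sin(u) - 0.483
u_0 = 1.440000: f = -0.565096, f' = -1.474458 → u_1 = 1.440000 - (-0.565096)/(-1.474458) = 1.056743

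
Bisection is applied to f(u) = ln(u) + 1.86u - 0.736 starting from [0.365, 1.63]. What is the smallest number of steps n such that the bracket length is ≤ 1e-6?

Initial width b − a = 1.63 − 0.365 = 1.265000.
After n steps the width is (b−a)/2^n; need (b−a)/2^n ≤ 1e-6.
So n ≥ log₂(1.265000/1e-6) = log₂(1265000.0000) ≈ 20.2707.
Hence n = 21.

21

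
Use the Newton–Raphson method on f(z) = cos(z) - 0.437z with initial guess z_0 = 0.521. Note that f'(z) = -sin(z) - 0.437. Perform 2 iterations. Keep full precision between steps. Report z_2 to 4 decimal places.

1.0818

z_0 = 0.521000: f = 0.639645, f' = -0.934748 → z_1 = 0.521000 - (0.639645)/(-0.934748) = 1.205297
z_1 = 1.205297: f = -0.169299, f' = -1.370945 → z_2 = 1.205297 - (-0.169299)/(-1.370945) = 1.081806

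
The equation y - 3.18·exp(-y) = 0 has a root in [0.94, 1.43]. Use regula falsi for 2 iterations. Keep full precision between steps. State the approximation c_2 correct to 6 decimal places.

1.080417

f(0.940000) = -0.302197, f(1.430000) = 0.668998
step 1: c = 1.092468, f(c) = 0.025936 > 0 → new bracket [0.940000, 1.092468]
step 2: c = 1.080417, f(c) = 0.000954 > 0 → new bracket [0.940000, 1.080417]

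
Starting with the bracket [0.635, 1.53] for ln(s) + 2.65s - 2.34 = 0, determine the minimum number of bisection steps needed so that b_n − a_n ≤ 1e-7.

Initial width b − a = 1.53 − 0.635 = 0.895000.
After n steps the width is (b−a)/2^n; need (b−a)/2^n ≤ 1e-7.
So n ≥ log₂(0.895000/1e-7) = log₂(8950000.0000) ≈ 23.0935.
Hence n = 24.

24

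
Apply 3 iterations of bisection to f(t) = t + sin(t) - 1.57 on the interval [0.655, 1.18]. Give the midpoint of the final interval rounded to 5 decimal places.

f(0.655000) = -0.305841, f(1.180000) = 0.534606 (opposite signs)
step 1: m = 0.917500, f(m) = 0.141585 > 0 → root in [0.655000, 0.917500]
step 2: m = 0.786250, f(m) = -0.076041 < 0 → root in [0.786250, 0.917500]
step 3: m = 0.851875, f(m) = 0.034392 > 0 → root in [0.786250, 0.851875]
Midpoint of [0.786250, 0.851875] = 0.819063

0.81906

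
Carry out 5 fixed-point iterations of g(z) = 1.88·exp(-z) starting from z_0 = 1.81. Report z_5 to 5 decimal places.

z_1 = g(1.810000) = 0.307670
z_2 = g(0.307670) = 1.382097
z_3 = g(1.382097) = 0.471977
z_4 = g(0.471977) = 1.172684
z_5 = g(1.172684) = 0.581926

0.58193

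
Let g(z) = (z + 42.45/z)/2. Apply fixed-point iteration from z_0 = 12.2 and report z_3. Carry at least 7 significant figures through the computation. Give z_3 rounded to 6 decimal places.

6.516311

z_1 = g(12.200000) = 7.839754
z_2 = g(7.839754) = 6.627232
z_3 = g(6.627232) = 6.516311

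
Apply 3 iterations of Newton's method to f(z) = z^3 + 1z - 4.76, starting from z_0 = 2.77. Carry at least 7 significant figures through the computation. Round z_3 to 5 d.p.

f'(z) = 3z^2 + 1
z_0 = 2.770000: f = 19.263933, f' = 24.018700 → z_1 = 2.770000 - (19.263933)/(24.018700) = 1.967961
z_1 = 1.967961: f = 4.829620, f' = 12.618612 → z_2 = 1.967961 - (4.829620)/(12.618612) = 1.585223
z_2 = 1.585223: f = 0.808783, f' = 8.538798 → z_3 = 1.585223 - (0.808783)/(8.538798) = 1.490505

1.49050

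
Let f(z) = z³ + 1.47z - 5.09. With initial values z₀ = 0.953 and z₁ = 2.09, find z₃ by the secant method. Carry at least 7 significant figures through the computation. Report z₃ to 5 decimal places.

f(z_0) = -2.823567, f(z_1) = 7.111629
z_2 = 2.090000 - (7.111629)·(2.090000 - 0.953000)/(7.111629 - (-2.823567)) = 1.276134; f(z_2) = -1.135878
z_3 = 1.276134 - (-1.135878)·(1.276134 - 2.090000)/(-1.135878 - (7.111629)) = 1.388222; f(z_3) = -0.373984

1.38822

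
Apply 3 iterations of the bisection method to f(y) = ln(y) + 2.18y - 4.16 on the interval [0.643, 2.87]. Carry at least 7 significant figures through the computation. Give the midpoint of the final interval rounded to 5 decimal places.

1.61731

f(0.643000) = -3.199871, f(2.870000) = 3.150912 (opposite signs)
step 1: m = 1.756500, f(m) = 0.232493 > 0 → root in [0.643000, 1.756500]
step 2: m = 1.199750, f(m) = -1.362432 < 0 → root in [1.199750, 1.756500]
step 3: m = 1.478125, f(m) = -0.546913 < 0 → root in [1.478125, 1.756500]
Midpoint of [1.478125, 1.756500] = 1.617312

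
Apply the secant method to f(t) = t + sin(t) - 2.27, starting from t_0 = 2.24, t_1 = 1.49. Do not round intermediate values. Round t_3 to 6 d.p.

Secant update: t_(k+1) = t_k − f(t_k)·(t_k − t_(k-1))/(f(t_k) − f(t_(k-1))).
f(t_0) = 0.754316, f(t_1) = 0.216738
t_2 = 1.490000 - (0.216738)·(1.490000 - 2.240000)/(0.216738 - (0.754316)) = 1.187619; f(t_2) = -0.154899
t_3 = 1.187619 - (-0.154899)·(1.187619 - 1.490000)/(-0.154899 - (0.216738)) = 1.313652; f(t_3) = 0.010773

1.313652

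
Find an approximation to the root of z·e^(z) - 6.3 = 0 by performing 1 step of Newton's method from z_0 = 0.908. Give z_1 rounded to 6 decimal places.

f'(z) = (z + 1)·e^(z)
z_0 = 0.908000: f = -4.048742, f' = 4.730617 → z_1 = 0.908000 - (-4.048742)/(4.730617) = 1.763859

1.763859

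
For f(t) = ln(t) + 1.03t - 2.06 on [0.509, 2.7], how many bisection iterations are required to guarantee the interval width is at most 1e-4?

15

Initial width b − a = 2.7 − 0.509 = 2.191000.
After n steps the width is (b−a)/2^n; need (b−a)/2^n ≤ 1e-4.
So n ≥ log₂(2.191000/1e-4) = log₂(21910.0000) ≈ 14.4193.
Hence n = 15.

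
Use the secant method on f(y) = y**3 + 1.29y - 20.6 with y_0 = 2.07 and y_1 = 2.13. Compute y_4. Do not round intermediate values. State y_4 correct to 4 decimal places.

f(y_0) = -9.059957, f(y_1) = -8.188703
y_2 = 2.130000 - (-8.188703)·(2.130000 - 2.070000)/(-8.188703 - (-9.059957)) = 2.693925; f(y_2) = 2.425609
y_3 = 2.693925 - (2.425609)·(2.693925 - 2.130000)/(2.425609 - (-8.188703)) = 2.565056; f(y_3) = -0.414267
y_4 = 2.565056 - (-0.414267)·(2.565056 - 2.693925)/(-0.414267 - (2.425609)) = 2.583855; f(y_4) = -0.016228

2.5839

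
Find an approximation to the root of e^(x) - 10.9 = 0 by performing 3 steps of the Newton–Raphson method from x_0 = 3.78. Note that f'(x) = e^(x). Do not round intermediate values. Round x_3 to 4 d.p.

2.4020

Newton update: x ← x − f(x)/f'(x).
x_0 = 3.780000: f = 32.916042, f' = 43.816042 → x_1 = 3.780000 - (32.916042)/(43.816042) = 3.028767
x_1 = 3.028767: f = 9.771736, f' = 20.671736 → x_2 = 3.028767 - (9.771736)/(20.671736) = 2.556057
x_2 = 2.556057: f = 1.984916, f' = 12.884916 → x_3 = 2.556057 - (1.984916)/(12.884916) = 2.402008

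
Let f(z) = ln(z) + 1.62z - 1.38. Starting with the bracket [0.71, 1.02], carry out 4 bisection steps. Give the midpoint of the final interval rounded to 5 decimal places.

0.91344

f(0.710000) = -0.572290, f(1.020000) = 0.292203 (opposite signs)
step 1: m = 0.865000, f(m) = -0.123726 < 0 → root in [0.865000, 1.020000]
step 2: m = 0.942500, f(m) = 0.087631 > 0 → root in [0.865000, 0.942500]
step 3: m = 0.903750, f(m) = -0.017128 < 0 → root in [0.903750, 0.942500]
step 4: m = 0.923125, f(m) = 0.035472 > 0 → root in [0.903750, 0.923125]
Midpoint of [0.903750, 0.923125] = 0.913438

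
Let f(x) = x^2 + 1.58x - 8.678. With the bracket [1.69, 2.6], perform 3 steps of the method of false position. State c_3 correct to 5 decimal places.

2.25984

f(1.690000) = -3.151700, f(2.600000) = 2.190000
step 1: c = 2.226917, f(c) = -0.200315 < 0 → new bracket [2.226917, 2.600000]
step 2: c = 2.258182, f(c) = -0.010687 < 0 → new bracket [2.258182, 2.600000]
step 3: c = 2.259842, f(c) = -0.000565 < 0 → new bracket [2.259842, 2.600000]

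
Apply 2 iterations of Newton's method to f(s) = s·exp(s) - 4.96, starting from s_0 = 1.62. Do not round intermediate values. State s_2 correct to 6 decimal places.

Newton update: s ← s − f(s)/f'(s).
f'(s) = (s + 1)·exp(s)
s_0 = 1.620000: f = 3.226006, f' = 13.239097 → s_1 = 1.620000 - (3.226006)/(13.239097) = 1.376327
s_1 = 1.376327: f = 0.490710, f' = 9.411040 → s_2 = 1.376327 - (0.490710)/(9.411040) = 1.324185

1.324185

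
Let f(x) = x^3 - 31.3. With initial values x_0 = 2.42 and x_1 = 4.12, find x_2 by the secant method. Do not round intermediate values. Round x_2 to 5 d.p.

2.94216

f(x_0) = -17.127512, f(x_1) = 38.634528
x_2 = 4.120000 - (38.634528)·(4.120000 - 2.420000)/(38.634528 - (-17.127512)) = 2.942161; f(x_2) = -5.831735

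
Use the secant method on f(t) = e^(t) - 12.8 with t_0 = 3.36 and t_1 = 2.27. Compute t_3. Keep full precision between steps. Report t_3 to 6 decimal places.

2.564554

f(t_0) = 15.989191, f(t_1) = -3.120599
t_2 = 2.270000 - (-3.120599)·(2.270000 - 3.360000)/(-3.120599 - (15.989191)) = 2.447995; f(t_2) = -1.234861
t_3 = 2.447995 - (-1.234861)·(2.447995 - 2.270000)/(-1.234861 - (-3.120599)) = 2.564554; f(t_3) = 0.194863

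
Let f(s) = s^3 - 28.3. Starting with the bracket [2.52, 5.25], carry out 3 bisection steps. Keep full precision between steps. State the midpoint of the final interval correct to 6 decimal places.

3.031875

f(2.520000) = -12.296992, f(5.250000) = 116.403125 (opposite signs)
step 1: m = 3.885000, f(m) = 30.337179 > 0 → root in [2.520000, 3.885000]
step 2: m = 3.202500, f(m) = 4.544860 > 0 → root in [2.520000, 3.202500]
step 3: m = 2.861250, f(m) = -4.875657 < 0 → root in [2.861250, 3.202500]
Midpoint of [2.861250, 3.202500] = 3.031875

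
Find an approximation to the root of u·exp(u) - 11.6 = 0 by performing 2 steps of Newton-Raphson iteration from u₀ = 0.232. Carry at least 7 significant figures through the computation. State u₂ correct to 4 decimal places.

Newton update: u ← u − f(u)/f'(u).
f'(u) = (u + 1)·exp(u)
u_0 = 0.232000: f = -11.307420, f' = 1.553700 → u_1 = 0.232000 - (-11.307420)/(1.553700) = 7.509739
u_1 = 7.509739: f = 13699.215421, f' = 15536.553247 → u_2 = 7.509739 - (13699.215421)/(15536.553247) = 6.627999

6.6280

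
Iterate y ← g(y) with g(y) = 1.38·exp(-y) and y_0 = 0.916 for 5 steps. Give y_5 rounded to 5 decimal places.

0.65857

y_1 = g(0.916000) = 0.552161
y_2 = g(0.552161) = 0.794472
y_3 = g(0.794472) = 0.623511
y_4 = g(0.623511) = 0.739761
y_5 = g(0.739761) = 0.658574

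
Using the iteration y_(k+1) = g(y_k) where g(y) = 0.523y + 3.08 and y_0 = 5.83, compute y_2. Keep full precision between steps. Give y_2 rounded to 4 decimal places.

y_1 = g(5.830000) = 6.129090
y_2 = g(6.129090) = 6.285514

6.2855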